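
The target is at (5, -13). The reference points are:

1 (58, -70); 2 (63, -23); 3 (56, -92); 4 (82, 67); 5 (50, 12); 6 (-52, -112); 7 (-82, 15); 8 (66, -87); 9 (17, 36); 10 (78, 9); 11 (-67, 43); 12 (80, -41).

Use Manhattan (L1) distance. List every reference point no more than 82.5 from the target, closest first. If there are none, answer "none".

Distances from (5, -13):
1: |53| + |-57| = 53 + 57 = 110
2: |58| + |-10| = 58 + 10 = 68
3: |51| + |-79| = 51 + 79 = 130
4: |77| + |80| = 77 + 80 = 157
5: |45| + |25| = 45 + 25 = 70
6: |-57| + |-99| = 57 + 99 = 156
7: |-87| + |28| = 87 + 28 = 115
8: |61| + |-74| = 61 + 74 = 135
9: |12| + |49| = 12 + 49 = 61
10: |73| + |22| = 73 + 22 = 95
11: |-72| + |56| = 72 + 56 = 128
12: |75| + |-28| = 75 + 28 = 103
Threshold 82.5: 9 (61), 2 (68), 5 (70) are within range.

9, 2, 5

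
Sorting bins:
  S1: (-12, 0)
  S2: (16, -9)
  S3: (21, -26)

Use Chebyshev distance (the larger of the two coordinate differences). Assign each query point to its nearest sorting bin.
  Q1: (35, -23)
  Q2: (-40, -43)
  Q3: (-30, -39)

Q1 at (35, -23):
  S1: 47
  S2: 19
  S3: 14
  → nearest: S3 (14)
Q2 at (-40, -43):
  S1: 43
  S2: 56
  S3: 61
  → nearest: S1 (43)
Q3 at (-30, -39):
  S1: 39
  S2: 46
  S3: 51
  → nearest: S1 (39)

Q1→S3; Q2→S1; Q3→S1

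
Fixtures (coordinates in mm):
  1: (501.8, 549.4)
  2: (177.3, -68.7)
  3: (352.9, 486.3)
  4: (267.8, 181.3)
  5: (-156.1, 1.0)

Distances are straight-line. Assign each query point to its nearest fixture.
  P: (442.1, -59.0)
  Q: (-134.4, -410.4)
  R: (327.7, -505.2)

P at (442.1, -59.0):
  1: 611.3 mm
  2: 265.0 mm
  3: 552.5 mm
  4: 296.9 mm
  5: 601.2 mm
  → nearest: 2 (265.0 mm)
Q at (-134.4, -410.4):
  1: 1151.5 mm
  2: 462.5 mm
  3: 1020.6 mm
  4: 715.5 mm
  5: 412.0 mm
  → nearest: 5 (412.0 mm)
R at (327.7, -505.2):
  1: 1068.9 mm
  2: 461.7 mm
  3: 991.8 mm
  4: 689.1 mm
  5: 700.2 mm
  → nearest: 2 (461.7 mm)

P→2; Q→5; R→2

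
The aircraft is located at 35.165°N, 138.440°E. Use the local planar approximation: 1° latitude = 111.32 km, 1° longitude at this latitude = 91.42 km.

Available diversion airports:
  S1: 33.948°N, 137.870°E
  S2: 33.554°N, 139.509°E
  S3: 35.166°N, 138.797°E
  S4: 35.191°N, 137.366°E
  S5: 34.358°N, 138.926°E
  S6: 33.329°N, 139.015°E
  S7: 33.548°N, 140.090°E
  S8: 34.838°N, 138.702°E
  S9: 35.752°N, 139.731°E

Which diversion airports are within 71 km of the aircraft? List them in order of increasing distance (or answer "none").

S3, S8

Distances from 35.165°N, 138.440°E:
S1: √((-1.217·111.32)² + (-0.570·91.42)²) = √(18353.86580 + 2715.38957) = 145.153 km
S2: √((-1.611·111.32)² + (1.069·91.42)²) = √(32161.58741 + 9550.75807) = 204.236 km
S3: √((0.001·111.32)² + (0.357·91.42)²) = √(0.01239 + 1065.16985) = 32.637 km
S4: √((0.026·111.32)² + (-1.074·91.42)²) = √(8.37709 + 9640.30993) = 98.228 km
S5: √((-0.807·111.32)² + (0.486·91.42)²) = √(8070.37035 + 1974.03556) = 100.222 km
S6: √((-1.836·111.32)² + (0.575·91.42)²) = √(41772.62325 + 2763.23692) = 211.035 km
S7: √((-1.617·111.32)² + (1.650·91.42)²) = √(32401.59842 + 22753.61065) = 234.851 km
S8: √((-0.327·111.32)² + (0.262·91.42)²) = √(1325.07939 + 573.70022) = 43.575 km
S9: √((0.587·111.32)² + (1.291·91.42)²) = √(4269.94811 + 13929.48046) = 134.905 km
Threshold 71 km: S3 (32.637 km), S8 (43.575 km) are within range.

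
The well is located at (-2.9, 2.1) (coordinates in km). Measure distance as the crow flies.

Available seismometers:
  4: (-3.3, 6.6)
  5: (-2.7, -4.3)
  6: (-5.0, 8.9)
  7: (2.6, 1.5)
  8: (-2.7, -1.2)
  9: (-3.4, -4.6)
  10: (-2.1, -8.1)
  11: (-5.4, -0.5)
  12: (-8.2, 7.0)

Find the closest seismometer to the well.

Distances from (-2.9, 2.1):
4: 4.5 km
5: 6.4 km
6: 7.1 km
7: 5.5 km
8: 3.3 km
9: 6.7 km
10: 10.2 km
11: 3.6 km
12: 7.2 km
Minimum: 8 at 3.3 km.

8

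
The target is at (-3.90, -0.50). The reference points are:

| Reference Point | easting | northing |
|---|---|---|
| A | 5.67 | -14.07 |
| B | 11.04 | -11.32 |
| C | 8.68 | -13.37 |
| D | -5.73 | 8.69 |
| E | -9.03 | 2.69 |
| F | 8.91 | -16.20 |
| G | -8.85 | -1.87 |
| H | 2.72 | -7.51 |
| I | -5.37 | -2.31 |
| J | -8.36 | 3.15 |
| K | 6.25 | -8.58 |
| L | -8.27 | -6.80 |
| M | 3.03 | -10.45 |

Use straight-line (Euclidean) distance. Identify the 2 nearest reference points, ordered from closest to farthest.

Distances from (-3.90, -0.50):
A: √((9.57)² + (-13.57)²) = √(91.5849 + 184.1449) = 16.61
B: √((14.94)² + (-10.82)²) = √(223.2036 + 117.0724) = 18.45
C: √((12.58)² + (-12.87)²) = √(158.2564 + 165.6369) = 18.00
D: √((-1.83)² + (9.19)²) = √(3.3489 + 84.4561) = 9.37
E: √((-5.13)² + (3.19)²) = √(26.3169 + 10.1761) = 6.04
F: √((12.81)² + (-15.70)²) = √(164.0961 + 246.4900) = 20.26
G: √((-4.95)² + (-1.37)²) = √(24.5025 + 1.8769) = 5.14
H: √((6.62)² + (-7.01)²) = √(43.8244 + 49.1401) = 9.64
I: √((-1.47)² + (-1.81)²) = √(2.1609 + 3.2761) = 2.33
J: √((-4.46)² + (3.65)²) = √(19.8916 + 13.3225) = 5.76
K: √((10.15)² + (-8.08)²) = √(103.0225 + 65.2864) = 12.97
L: √((-4.37)² + (-6.30)²) = √(19.0969 + 39.6900) = 7.67
M: √((6.93)² + (-9.95)²) = √(48.0249 + 99.0025) = 12.13
Sorted: I (2.33) < G (5.14) < J (5.76) < E (6.04) < …

I, G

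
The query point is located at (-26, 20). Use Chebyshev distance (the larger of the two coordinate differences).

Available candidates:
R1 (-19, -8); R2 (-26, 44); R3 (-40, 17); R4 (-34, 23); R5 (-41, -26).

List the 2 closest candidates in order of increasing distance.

R4, R3

Distances from (-26, 20):
R1: max(|7|, |-28|) = 28
R2: max(|0|, |24|) = 24
R3: max(|-14|, |-3|) = 14
R4: max(|-8|, |3|) = 8
R5: max(|-15|, |-46|) = 46
Sorted: R4 (8) < R3 (14) < R2 (24) < R1 (28) < …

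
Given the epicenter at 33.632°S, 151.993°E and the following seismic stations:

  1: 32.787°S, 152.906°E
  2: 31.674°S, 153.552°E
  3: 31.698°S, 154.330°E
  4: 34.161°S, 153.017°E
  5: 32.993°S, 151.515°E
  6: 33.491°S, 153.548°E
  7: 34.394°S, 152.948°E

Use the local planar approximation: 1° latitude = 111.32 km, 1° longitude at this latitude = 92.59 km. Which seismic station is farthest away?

3

Distances from 33.632°S, 151.993°E:
1: √((0.845·111.32)² + (0.913·92.59)²) = √(8848.29948 + 7146.11043) = 126.469 km
2: √((1.958·111.32)² + (1.559·92.59)²) = √(47508.54942 + 20836.29025) = 261.428 km
3: √((1.934·111.32)² + (2.337·92.59)²) = √(46351.02418 + 46821.52912) = 305.242 km
4: √((-0.529·111.32)² + (1.024·92.59)²) = √(3467.82952 + 8989.34568) = 111.612 km
5: √((0.639·111.32)² + (-0.478·92.59)²) = √(5059.97198 + 1958.77233) = 83.778 km
6: √((0.141·111.32)² + (1.555·92.59)²) = √(246.36818 + 20729.50611) = 144.831 km
7: √((-0.762·111.32)² + (0.955·92.59)²) = √(7195.42313 + 7818.70651) = 122.532 km
Maximum: 3 at 305.242 km.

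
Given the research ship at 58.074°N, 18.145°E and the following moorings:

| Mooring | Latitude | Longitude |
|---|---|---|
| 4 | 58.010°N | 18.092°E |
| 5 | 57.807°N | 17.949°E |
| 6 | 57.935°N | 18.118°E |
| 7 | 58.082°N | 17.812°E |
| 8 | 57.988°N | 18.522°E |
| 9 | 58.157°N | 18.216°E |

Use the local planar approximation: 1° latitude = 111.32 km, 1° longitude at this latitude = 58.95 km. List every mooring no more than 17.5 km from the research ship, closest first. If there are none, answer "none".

4, 9, 6

Distances from 58.074°N, 18.145°E:
4: √((-0.064·111.32)² + (-0.053·58.95)²) = √(50.75822 + 9.76156) = 7.779 km
5: √((-0.267·111.32)² + (-0.196·58.95)²) = √(883.42344 + 133.49954) = 31.889 km
6: √((-0.139·111.32)² + (-0.027·58.95)²) = √(239.42858 + 2.53335) = 15.555 km
7: √((0.008·111.32)² + (-0.333·58.95)²) = √(0.79310 + 385.35064) = 19.651 km
8: √((-0.086·111.32)² + (0.377·58.95)²) = √(91.65229 + 493.91284) = 24.198 km
9: √((0.083·111.32)² + (0.071·58.95)²) = √(85.36947 + 17.51799) = 10.143 km
Threshold 17.5 km: 4 (7.779 km), 9 (10.143 km), 6 (15.555 km) are within range.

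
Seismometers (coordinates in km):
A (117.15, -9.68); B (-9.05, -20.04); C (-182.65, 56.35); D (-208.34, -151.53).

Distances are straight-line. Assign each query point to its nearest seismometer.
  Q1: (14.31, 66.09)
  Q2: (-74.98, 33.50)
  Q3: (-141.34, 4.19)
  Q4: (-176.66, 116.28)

Q1→B; Q2→B; Q3→C; Q4→C

Q1 at (14.31, 66.09):
  A: 127.74 km
  B: 89.24 km
  C: 197.20 km
  D: 311.34 km
  → nearest: B (89.24 km)
Q2 at (-74.98, 33.50):
  A: 196.92 km
  B: 84.93 km
  C: 110.07 km
  D: 228.08 km
  → nearest: B (84.93 km)
Q3 at (-141.34, 4.19):
  A: 258.86 km
  B: 134.49 km
  C: 66.54 km
  D: 169.52 km
  → nearest: C (66.54 km)
Q4 at (-176.66, 116.28):
  A: 319.67 km
  B: 216.05 km
  C: 60.23 km
  D: 269.68 km
  → nearest: C (60.23 km)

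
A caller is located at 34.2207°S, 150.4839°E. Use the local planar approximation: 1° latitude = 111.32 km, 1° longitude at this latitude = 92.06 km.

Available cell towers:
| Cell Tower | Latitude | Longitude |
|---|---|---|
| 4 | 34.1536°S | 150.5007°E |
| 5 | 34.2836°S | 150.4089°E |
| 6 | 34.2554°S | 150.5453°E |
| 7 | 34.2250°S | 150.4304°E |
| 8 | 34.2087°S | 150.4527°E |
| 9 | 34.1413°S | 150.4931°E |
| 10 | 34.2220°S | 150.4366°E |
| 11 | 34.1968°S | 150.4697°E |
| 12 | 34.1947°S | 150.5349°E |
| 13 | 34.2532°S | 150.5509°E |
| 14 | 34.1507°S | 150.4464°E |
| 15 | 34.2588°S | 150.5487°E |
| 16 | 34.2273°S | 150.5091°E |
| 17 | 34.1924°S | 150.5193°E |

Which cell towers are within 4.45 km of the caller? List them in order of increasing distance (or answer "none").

Distances from 34.2207°S, 150.4839°E:
4: √((0.0671·111.32)² + (0.0168·92.06)²) = √(55.794506 + 2.391996) = 7.6280 km
5: √((-0.0629·111.32)² + (-0.0750·92.06)²) = √(49.028396 + 47.672120) = 9.8336 km
6: √((-0.0347·111.32)² + (0.0614·92.06)²) = √(14.921255 + 31.950575) = 6.8463 km
7: √((-0.0043·111.32)² + (-0.0535·92.06)²) = √(0.229131 + 24.257694) = 4.9484 km
8: √((0.0120·111.32)² + (-0.0312·92.06)²) = √(1.784469 + 8.249946) = 3.1677 km
9: √((0.0794·111.32)² + (0.0092·92.06)²) = √(78.124527 + 0.717328) = 8.8793 km
10: √((-0.0013·111.32)² + (-0.0473·92.06)²) = √(0.020943 + 18.961130) = 4.3568 km
11: √((0.0239·111.32)² + (-0.0142·92.06)²) = √(7.078516 + 1.708908) = 2.9644 km
12: √((0.0260·111.32)² + (0.0510·92.06)²) = √(8.377088 + 22.043588) = 5.5155 km
13: √((-0.0325·111.32)² + (0.0670·92.06)²) = √(13.089200 + 38.044471) = 7.1508 km
14: √((0.0700·111.32)² + (-0.0375·92.06)²) = √(60.721498 + 11.918030) = 8.5229 km
15: √((-0.0381·111.32)² + (0.0648·92.06)²) = √(17.988558 + 35.587047) = 7.3195 km
16: √((-0.0066·111.32)² + (0.0252·92.06)²) = √(0.539802 + 5.381992) = 2.4335 km
17: √((0.0283·111.32)² + (0.0354·92.06)²) = √(9.924743 + 10.620586) = 4.5327 km
Threshold 4.45 km: 16 (2.4335 km), 11 (2.9644 km), 8 (3.1677 km), 10 (4.3568 km) are within range.

16, 11, 8, 10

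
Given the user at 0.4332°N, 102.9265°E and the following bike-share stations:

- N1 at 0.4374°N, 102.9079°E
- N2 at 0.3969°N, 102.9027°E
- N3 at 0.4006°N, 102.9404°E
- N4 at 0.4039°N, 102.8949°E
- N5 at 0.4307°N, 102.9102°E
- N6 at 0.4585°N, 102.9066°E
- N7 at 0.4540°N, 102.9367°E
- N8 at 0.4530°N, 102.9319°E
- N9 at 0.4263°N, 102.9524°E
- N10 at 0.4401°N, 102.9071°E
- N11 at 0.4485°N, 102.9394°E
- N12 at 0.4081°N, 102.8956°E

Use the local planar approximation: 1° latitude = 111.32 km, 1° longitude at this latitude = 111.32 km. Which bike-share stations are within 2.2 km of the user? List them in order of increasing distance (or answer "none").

N5, N1

Distances from 0.4332°N, 102.9265°E:
N1: √((0.0042·111.32)² + (-0.0186·111.32)²) = √(0.218597 + 4.287186) = 2.1227 km
N2: √((-0.0363·111.32)² + (-0.0238·111.32)²) = √(16.329002 + 7.019405) = 4.8320 km
N3: √((-0.0326·111.32)² + (0.0139·111.32)²) = √(13.169873 + 2.394286) = 3.9451 km
N4: √((-0.0293·111.32)² + (-0.0316·111.32)²) = √(10.638530 + 12.374298) = 4.7972 km
N5: √((-0.0025·111.32)² + (-0.0163·111.32)²) = √(0.077451 + 3.292468) = 1.8357 km
N6: √((0.0253·111.32)² + (-0.0199·111.32)²) = √(7.932086 + 4.907412) = 3.5832 km
N7: √((0.0208·111.32)² + (0.0102·111.32)²) = √(5.361336 + 1.289278) = 2.5789 km
N8: √((0.0198·111.32)² + (0.0054·111.32)²) = √(4.858216 + 0.361355) = 2.2846 km
N9: √((-0.0069·111.32)² + (0.0259·111.32)²) = √(0.589990 + 8.312773) = 2.9837 km
N10: √((0.0069·111.32)² + (-0.0194·111.32)²) = √(0.589990 + 4.663907) = 2.2921 km
N11: √((0.0153·111.32)² + (0.0129·111.32)²) = √(2.900877 + 2.062176) = 2.2278 km
N12: √((-0.0251·111.32)² + (-0.0309·111.32)²) = √(7.807174 + 11.832141) = 4.4316 km
Threshold 2.2 km: N5 (1.8357 km), N1 (2.1227 km) are within range.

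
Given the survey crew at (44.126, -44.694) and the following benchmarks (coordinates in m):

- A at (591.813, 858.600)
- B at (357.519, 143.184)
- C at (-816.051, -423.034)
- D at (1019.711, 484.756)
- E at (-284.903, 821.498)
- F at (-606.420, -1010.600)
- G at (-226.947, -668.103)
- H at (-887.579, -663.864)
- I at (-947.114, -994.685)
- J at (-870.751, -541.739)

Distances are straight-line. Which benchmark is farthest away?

Distances from (44.126, -44.694):
A: 1056.362 m
B: 365.395 m
C: 939.705 m
D: 1109.993 m
E: 926.579 m
F: 1164.553 m
G: 679.794 m
H: 1118.680 m
I: 1372.967 m
J: 1041.179 m
Maximum: I at 1372.967 m.

I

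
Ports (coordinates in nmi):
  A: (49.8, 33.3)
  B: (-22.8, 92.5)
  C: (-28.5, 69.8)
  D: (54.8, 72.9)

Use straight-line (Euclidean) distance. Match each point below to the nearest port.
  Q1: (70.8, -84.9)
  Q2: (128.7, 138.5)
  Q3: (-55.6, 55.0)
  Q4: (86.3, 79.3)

Q1 at (70.8, -84.9):
  A: 120.1 nmi
  B: 200.6 nmi
  C: 183.8 nmi
  D: 158.6 nmi
  → nearest: A (120.1 nmi)
Q2 at (128.7, 138.5):
  A: 131.5 nmi
  B: 158.3 nmi
  C: 171.6 nmi
  D: 98.8 nmi
  → nearest: D (98.8 nmi)
Q3 at (-55.6, 55.0):
  A: 107.6 nmi
  B: 49.8 nmi
  C: 30.9 nmi
  D: 111.8 nmi
  → nearest: C (30.9 nmi)
Q4 at (86.3, 79.3):
  A: 58.7 nmi
  B: 109.9 nmi
  C: 115.2 nmi
  D: 32.1 nmi
  → nearest: D (32.1 nmi)

Q1→A; Q2→D; Q3→C; Q4→D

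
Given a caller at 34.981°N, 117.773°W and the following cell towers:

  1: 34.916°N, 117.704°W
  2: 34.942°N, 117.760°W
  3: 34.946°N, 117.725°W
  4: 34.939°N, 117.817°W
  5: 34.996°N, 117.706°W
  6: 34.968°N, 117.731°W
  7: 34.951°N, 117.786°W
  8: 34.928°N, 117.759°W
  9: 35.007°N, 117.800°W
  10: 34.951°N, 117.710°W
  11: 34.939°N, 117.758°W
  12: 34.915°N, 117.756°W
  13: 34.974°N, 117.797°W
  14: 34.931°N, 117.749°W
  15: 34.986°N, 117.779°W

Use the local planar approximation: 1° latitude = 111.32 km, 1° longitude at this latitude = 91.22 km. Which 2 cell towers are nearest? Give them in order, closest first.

Distances from 34.981°N, 117.773°W:
1: √((-0.065·111.32)² + (0.069·91.22)²) = √(52.35680 + 39.61670) = 9.590 km
2: √((-0.039·111.32)² + (0.013·91.22)²) = √(18.84845 + 1.40626) = 4.501 km
3: √((-0.035·111.32)² + (0.048·91.22)²) = √(15.18037 + 19.17179) = 5.861 km
4: √((-0.042·111.32)² + (-0.044·91.22)²) = √(21.85974 + 16.10963) = 6.162 km
5: √((0.015·111.32)² + (0.067·91.22)²) = √(2.78823 + 37.35337) = 6.336 km
6: √((-0.013·111.32)² + (0.042·91.22)²) = √(2.09427 + 14.67840) = 4.095 km
7: √((-0.030·111.32)² + (-0.013·91.22)²) = √(11.15293 + 1.40626) = 3.544 km
8: √((-0.053·111.32)² + (0.014·91.22)²) = √(34.80953 + 1.63093) = 6.037 km
9: √((0.026·111.32)² + (-0.027·91.22)²) = √(8.37709 + 6.06607) = 3.800 km
10: √((-0.030·111.32)² + (0.063·91.22)²) = √(11.15293 + 33.02640) = 6.647 km
11: √((-0.042·111.32)² + (0.015·91.22)²) = √(21.85974 + 1.87224) = 4.872 km
12: √((-0.066·111.32)² + (0.017·91.22)²) = √(53.98017 + 2.40479) = 7.509 km
13: √((-0.007·111.32)² + (-0.024·91.22)²) = √(0.60721 + 4.79295) = 2.324 km
14: √((-0.050·111.32)² + (0.024·91.22)²) = √(30.98036 + 4.79295) = 5.981 km
15: √((0.005·111.32)² + (-0.006·91.22)²) = √(0.30980 + 0.29956) = 0.781 km
Sorted: 15 (0.781 km) < 13 (2.324 km) < 7 (3.544 km) < 9 (3.800 km) < …

15, 13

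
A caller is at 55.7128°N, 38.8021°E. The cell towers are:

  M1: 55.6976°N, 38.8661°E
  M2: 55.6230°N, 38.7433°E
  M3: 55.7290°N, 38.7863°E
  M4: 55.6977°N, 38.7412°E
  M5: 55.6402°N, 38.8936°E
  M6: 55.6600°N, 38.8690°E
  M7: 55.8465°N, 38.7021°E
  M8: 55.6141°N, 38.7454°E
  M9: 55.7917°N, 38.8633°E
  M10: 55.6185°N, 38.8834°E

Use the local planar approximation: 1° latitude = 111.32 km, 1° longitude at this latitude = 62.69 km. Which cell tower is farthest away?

M7

Distances from 55.7128°N, 38.8021°E:
M1: 4.3544 km
M2: 10.6545 km
M3: 2.0575 km
M4: 4.1715 km
M5: 9.9106 km
M6: 7.2206 km
M7: 16.1499 km
M8: 11.5479 km
M9: 9.5845 km
M10: 11.6693 km
Maximum: M7 at 16.1499 km.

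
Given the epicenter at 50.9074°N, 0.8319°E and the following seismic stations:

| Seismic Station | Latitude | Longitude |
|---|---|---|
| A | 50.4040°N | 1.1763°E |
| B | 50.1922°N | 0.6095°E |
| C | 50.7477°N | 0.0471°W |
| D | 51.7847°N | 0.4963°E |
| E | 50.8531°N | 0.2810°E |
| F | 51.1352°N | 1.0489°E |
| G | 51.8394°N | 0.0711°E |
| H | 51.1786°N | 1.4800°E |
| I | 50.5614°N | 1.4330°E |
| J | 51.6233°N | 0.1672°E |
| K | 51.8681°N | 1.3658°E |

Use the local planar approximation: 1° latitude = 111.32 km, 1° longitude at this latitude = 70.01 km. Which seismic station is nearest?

F

Distances from 50.9074°N, 0.8319°E:
A: 61.0055 km
B: 81.1243 km
C: 64.0552 km
D: 100.4475 km
E: 39.0393 km
F: 29.5612 km
G: 116.6239 km
H: 54.4994 km
I: 57.0484 km
J: 92.2860 km
K: 113.2890 km
Minimum: F at 29.5612 km.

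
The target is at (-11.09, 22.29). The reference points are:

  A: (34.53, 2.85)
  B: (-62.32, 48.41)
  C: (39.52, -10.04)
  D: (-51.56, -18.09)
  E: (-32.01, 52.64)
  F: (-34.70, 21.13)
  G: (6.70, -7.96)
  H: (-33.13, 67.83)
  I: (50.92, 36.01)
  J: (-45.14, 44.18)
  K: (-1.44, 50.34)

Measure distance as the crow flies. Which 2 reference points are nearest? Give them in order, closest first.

F, K

Distances from (-11.09, 22.29):
A: √((45.62)² + (-19.44)²) = √(2081.1844 + 377.9136) = 49.59
B: √((-51.23)² + (26.12)²) = √(2624.5129 + 682.2544) = 57.50
C: √((50.61)² + (-32.33)²) = √(2561.3721 + 1045.2289) = 60.05
D: √((-40.47)² + (-40.38)²) = √(1637.8209 + 1630.5444) = 57.17
E: √((-20.92)² + (30.35)²) = √(437.6464 + 921.1225) = 36.86
F: √((-23.61)² + (-1.16)²) = √(557.4321 + 1.3456) = 23.64
G: √((17.79)² + (-30.25)²) = √(316.4841 + 915.0625) = 35.09
H: √((-22.04)² + (45.54)²) = √(485.7616 + 2073.8916) = 50.59
I: √((62.01)² + (13.72)²) = √(3845.2401 + 188.2384) = 63.51
J: √((-34.05)² + (21.89)²) = √(1159.4025 + 479.1721) = 40.48
K: √((9.65)² + (28.05)²) = √(93.1225 + 786.8025) = 29.66
Sorted: F (23.64) < K (29.66) < G (35.09) < E (36.86) < …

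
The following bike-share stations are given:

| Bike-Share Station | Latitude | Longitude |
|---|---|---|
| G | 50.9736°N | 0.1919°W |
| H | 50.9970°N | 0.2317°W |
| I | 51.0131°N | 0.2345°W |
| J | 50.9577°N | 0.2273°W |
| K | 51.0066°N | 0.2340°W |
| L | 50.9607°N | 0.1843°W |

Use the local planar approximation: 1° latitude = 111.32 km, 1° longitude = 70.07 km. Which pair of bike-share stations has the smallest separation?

I and K

Pairwise distances:
G–H: 3.8161 km
G–I: 5.3146 km
G–J: 3.0472 km
G–K: 4.7114 km
G–L: 1.5316 km
H–I: 1.8030 km
H–J: 4.3857 km
H–K: 1.0808 km
H–L: 5.2307 km
I–J: 6.1877 km
I–K: 0.7244 km
I–L: 6.8117 km
J–K: 5.4638 km
J–L: 3.0315 km
K–L: 6.1835 km
Closest pair: I–K at 0.7244 km.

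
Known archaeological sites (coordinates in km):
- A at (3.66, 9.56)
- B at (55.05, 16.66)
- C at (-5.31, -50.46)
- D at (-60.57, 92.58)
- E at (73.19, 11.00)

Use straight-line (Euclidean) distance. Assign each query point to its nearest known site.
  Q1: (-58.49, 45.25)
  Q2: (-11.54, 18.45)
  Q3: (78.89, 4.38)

Q1→D; Q2→A; Q3→E

Q1 at (-58.49, 45.25):
  A: 71.67 km
  B: 117.08 km
  C: 109.49 km
  D: 47.38 km
  E: 136.06 km
  → nearest: D (47.38 km)
Q2 at (-11.54, 18.45):
  A: 17.61 km
  B: 66.61 km
  C: 69.19 km
  D: 88.88 km
  E: 85.06 km
  → nearest: A (17.61 km)
Q3 at (78.89, 4.38):
  A: 75.41 km
  B: 26.82 km
  C: 100.48 km
  D: 165.01 km
  E: 8.74 km
  → nearest: E (8.74 km)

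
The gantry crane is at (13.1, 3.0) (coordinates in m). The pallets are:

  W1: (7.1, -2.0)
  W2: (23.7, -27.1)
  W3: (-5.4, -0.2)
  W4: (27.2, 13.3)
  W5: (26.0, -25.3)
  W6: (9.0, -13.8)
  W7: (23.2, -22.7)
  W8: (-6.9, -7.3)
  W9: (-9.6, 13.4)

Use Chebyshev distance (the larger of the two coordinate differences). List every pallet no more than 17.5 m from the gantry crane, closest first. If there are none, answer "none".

W1, W4, W6

Distances from (13.1, 3.0):
W1: 6.0 m
W2: 30.1 m
W3: 18.5 m
W4: 14.1 m
W5: 28.3 m
W6: 16.8 m
W7: 25.7 m
W8: 20.0 m
W9: 22.7 m
Threshold 17.5 m: W1 (6.0 m), W4 (14.1 m), W6 (16.8 m) are within range.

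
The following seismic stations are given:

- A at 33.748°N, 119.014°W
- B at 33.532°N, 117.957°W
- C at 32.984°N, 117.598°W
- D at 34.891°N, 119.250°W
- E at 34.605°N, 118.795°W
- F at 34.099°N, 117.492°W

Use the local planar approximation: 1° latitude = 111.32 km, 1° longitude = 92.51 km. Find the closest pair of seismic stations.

D and E

Pairwise distances:
A–B: 100.696 km
A–C: 156.182 km
A–D: 129.098 km
A–E: 97.529 km
A–F: 146.121 km
B–C: 69.458 km
B–D: 192.859 km
B–E: 142.398 km
B–F: 76.383 km
C–D: 261.576 km
C–E: 211.717 km
C–F: 124.509 km
D–E: 52.777 km
D–F: 184.993 km
E–F: 133.052 km
Closest pair: D–E at 52.777 km.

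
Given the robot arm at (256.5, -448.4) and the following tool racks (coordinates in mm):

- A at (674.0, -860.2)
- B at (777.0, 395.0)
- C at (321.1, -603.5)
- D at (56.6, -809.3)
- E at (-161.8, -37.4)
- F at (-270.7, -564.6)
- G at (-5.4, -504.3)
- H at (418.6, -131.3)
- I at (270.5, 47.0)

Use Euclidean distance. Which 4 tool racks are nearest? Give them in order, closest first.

Distances from (256.5, -448.4):
A: 586.42 mm
B: 991.08 mm
C: 168.02 mm
D: 412.56 mm
E: 586.43 mm
F: 539.85 mm
G: 267.80 mm
H: 356.13 mm
I: 495.60 mm
Sorted: C (168.02 mm) < G (267.80 mm) < H (356.13 mm) < D (412.56 mm) < I (495.60 mm) < F (539.85 mm) < …

C, G, H, D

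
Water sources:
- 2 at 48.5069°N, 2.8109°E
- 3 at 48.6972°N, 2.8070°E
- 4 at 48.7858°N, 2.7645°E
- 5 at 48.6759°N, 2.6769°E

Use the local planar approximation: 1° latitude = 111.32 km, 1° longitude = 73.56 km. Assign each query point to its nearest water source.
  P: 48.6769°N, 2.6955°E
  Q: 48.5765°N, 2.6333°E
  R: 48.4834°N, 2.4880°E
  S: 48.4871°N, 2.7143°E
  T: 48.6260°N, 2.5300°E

P→5; Q→5; R→2; S→2; T→5

P at 48.6769°N, 2.6955°E:
  2: √((-0.1700·111.32)² + (0.1154·73.56)²) = √(358.132915 + 72.060133) = 20.7411 km
  3: √((0.0203·111.32)² + (0.1115·73.56)²) = √(5.106678 + 67.271820) = 8.5076 km
  4: √((0.1089·111.32)² + (0.0690·73.56)²) = √(146.961019 + 25.762121) = 13.1424 km
  5: √((-0.0010·111.32)² + (-0.0186·73.56)²) = √(0.012392 + 1.872015) = 1.3727 km
  → nearest: 5 (1.3727 km)
Q at 48.5765°N, 2.6333°E:
  2: √((-0.0696·111.32)² + (0.1776·73.56)²) = √(60.029521 + 170.674785) = 15.1890 km
  3: √((0.1207·111.32)² + (0.1737·73.56)²) = √(180.534803 + 163.261235) = 18.5417 km
  4: √((0.2093·111.32)² + (0.1312·73.56)²) = √(542.856262 + 93.143191) = 25.2190 km
  5: √((0.0994·111.32)² + (0.0436·73.56)²) = √(122.438828 + 10.286234) = 11.5206 km
  → nearest: 5 (11.5206 km)
R at 48.4834°N, 2.4880°E:
  2: √((0.0235·111.32)² + (0.3229·73.56)²) = √(6.843561 + 564.182396) = 23.8961 km
  3: √((0.2138·111.32)² + (0.3190·73.56)²) = √(566.450282 + 550.636261) = 33.4228 km
  4: √((0.3024·111.32)² + (0.2765·73.56)²) = √(1133.208880 + 413.688752) = 39.3306 km
  5: √((0.1925·111.32)² + (0.1889·73.56)²) = √(459.206327 + 193.084476) = 25.5400 km
  → nearest: 2 (23.8961 km)
S at 48.4871°N, 2.7143°E:
  2: √((0.0198·111.32)² + (0.0966·73.56)²) = √(4.858216 + 50.493758) = 7.4399 km
  3: √((0.2101·111.32)² + (0.0927·73.56)²) = √(547.014074 + 46.498925) = 24.3621 km
  4: √((0.2987·111.32)² + (0.0502·73.56)²) = √(1105.647888 + 13.636122) = 33.4557 km
  5: √((0.1888·111.32)² + (-0.0374·73.56)²) = √(441.723368 + 7.568793) = 21.1965 km
  → nearest: 2 (7.4399 km)
T at 48.6260°N, 2.5300°E:
  2: √((-0.1191·111.32)² + (0.2809·73.56)²) = √(175.780185 + 426.959734) = 24.5508 km
  3: √((0.0712·111.32)² + (0.2770·73.56)²) = √(62.821222 + 415.186266) = 21.8634 km
  4: √((0.1598·111.32)² + (0.2345·73.56)²) = √(316.446244 + 297.556290) = 24.7791 km
  5: √((0.0499·111.32)² + (0.1469·73.56)²) = √(30.856558 + 116.768858) = 12.1501 km
  → nearest: 5 (12.1501 km)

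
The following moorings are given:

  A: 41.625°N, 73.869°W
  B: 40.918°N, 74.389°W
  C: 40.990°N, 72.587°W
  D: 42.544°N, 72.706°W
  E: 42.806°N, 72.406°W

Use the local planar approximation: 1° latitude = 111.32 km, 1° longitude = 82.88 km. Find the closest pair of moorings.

Pairwise distances:
A–B: 89.731 km
A–C: 127.618 km
A–D: 140.559 km
A–E: 178.848 km
B–C: 149.565 km
B–D: 228.517 km
B–E: 266.803 km
C–D: 173.272 km
C–E: 202.713 km
D–E: 38.326 km
Closest pair: D–E at 38.326 km.

D and E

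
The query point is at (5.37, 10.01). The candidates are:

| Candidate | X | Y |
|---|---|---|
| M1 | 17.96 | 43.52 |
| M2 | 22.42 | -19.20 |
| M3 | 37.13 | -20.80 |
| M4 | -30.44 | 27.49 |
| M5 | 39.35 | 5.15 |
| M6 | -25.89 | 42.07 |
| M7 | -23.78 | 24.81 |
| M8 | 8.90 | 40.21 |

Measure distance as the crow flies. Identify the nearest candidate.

Distances from (5.37, 10.01):
M1: 35.80
M2: 33.82
M3: 44.25
M4: 39.85
M5: 34.33
M6: 44.78
M7: 32.69
M8: 30.41
Minimum: M8 at 30.41.

M8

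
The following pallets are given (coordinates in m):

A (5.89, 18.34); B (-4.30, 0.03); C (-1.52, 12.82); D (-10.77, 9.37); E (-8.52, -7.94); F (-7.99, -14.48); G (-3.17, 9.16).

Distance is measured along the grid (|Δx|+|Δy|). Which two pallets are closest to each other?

Pairwise distances:
A–B: 28.50 m
A–C: 12.93 m
A–D: 25.63 m
A–E: 40.69 m
A–F: 46.70 m
A–G: 18.24 m
B–C: 15.57 m
B–D: 15.81 m
B–E: 12.19 m
B–F: 18.20 m
B–G: 10.26 m
C–D: 12.70 m
C–E: 27.76 m
C–F: 33.77 m
C–G: 5.31 m
D–E: 19.56 m
D–F: 26.63 m
D–G: 7.81 m
E–F: 7.07 m
E–G: 22.45 m
F–G: 28.46 m
Closest pair: C–G at 5.31 m.

C and G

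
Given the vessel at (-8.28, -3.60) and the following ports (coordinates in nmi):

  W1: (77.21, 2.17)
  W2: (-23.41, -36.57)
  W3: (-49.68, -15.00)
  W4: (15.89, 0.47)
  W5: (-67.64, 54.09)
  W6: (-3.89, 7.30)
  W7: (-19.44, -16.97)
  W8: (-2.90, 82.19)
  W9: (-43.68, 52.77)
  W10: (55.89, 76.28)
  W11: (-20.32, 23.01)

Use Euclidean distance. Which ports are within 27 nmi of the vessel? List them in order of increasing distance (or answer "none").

W6, W7, W4

Distances from (-8.28, -3.60):
W1: 85.68 nmi
W2: 36.28 nmi
W3: 42.94 nmi
W4: 24.51 nmi
W5: 82.78 nmi
W6: 11.75 nmi
W7: 17.42 nmi
W8: 85.96 nmi
W9: 66.56 nmi
W10: 102.46 nmi
W11: 29.21 nmi
Threshold 27 nmi: W6 (11.75 nmi), W7 (17.42 nmi), W4 (24.51 nmi) are within range.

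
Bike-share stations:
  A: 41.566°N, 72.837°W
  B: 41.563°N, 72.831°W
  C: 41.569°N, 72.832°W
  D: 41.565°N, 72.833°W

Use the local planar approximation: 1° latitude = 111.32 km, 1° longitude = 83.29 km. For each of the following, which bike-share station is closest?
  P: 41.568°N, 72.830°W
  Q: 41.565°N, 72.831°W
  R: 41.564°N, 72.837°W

P at 41.568°N, 72.830°W:
  A: √((-0.002·111.32)² + (-0.007·83.29)²) = √(0.04956857 + 0.33992398) = 0.624093 km
  B: √((-0.005·111.32)² + (-0.001·83.29)²) = √(0.30980356 + 0.00693722) = 0.562797 km
  C: √((0.001·111.32)² + (-0.002·83.29)²) = √(0.01239214 + 0.02774890) = 0.200352 km
  D: √((-0.003·111.32)² + (-0.003·83.29)²) = √(0.11152928 + 0.06243502) = 0.417090 km
  → nearest: C (0.200352 km)
Q at 41.565°N, 72.831°W:
  A: √((0.001·111.32)² + (-0.006·83.29)²) = √(0.01239214 + 0.24974007) = 0.511988 km
  B: √((-0.002·111.32)² + (0.000·83.29)²) = √(0.04956857 + 0.00000000) = 0.222640 km
  C: √((0.004·111.32)² + (-0.001·83.29)²) = √(0.19827428 + 0.00693722) = 0.453003 km
  D: √((0.000·111.32)² + (-0.002·83.29)²) = √(0.00000000 + 0.02774890) = 0.166580 km
  → nearest: D (0.166580 km)
R at 41.564°N, 72.837°W:
  A: √((0.002·111.32)² + (0.000·83.29)²) = √(0.04956857 + 0.00000000) = 0.222640 km
  B: √((-0.001·111.32)² + (0.006·83.29)²) = √(0.01239214 + 0.24974007) = 0.511988 km
  C: √((0.005·111.32)² + (0.005·83.29)²) = √(0.30980356 + 0.17343060) = 0.695150 km
  D: √((0.001·111.32)² + (0.004·83.29)²) = √(0.01239214 + 0.11099559) = 0.351266 km
  → nearest: A (0.222640 km)

P→C; Q→D; R→A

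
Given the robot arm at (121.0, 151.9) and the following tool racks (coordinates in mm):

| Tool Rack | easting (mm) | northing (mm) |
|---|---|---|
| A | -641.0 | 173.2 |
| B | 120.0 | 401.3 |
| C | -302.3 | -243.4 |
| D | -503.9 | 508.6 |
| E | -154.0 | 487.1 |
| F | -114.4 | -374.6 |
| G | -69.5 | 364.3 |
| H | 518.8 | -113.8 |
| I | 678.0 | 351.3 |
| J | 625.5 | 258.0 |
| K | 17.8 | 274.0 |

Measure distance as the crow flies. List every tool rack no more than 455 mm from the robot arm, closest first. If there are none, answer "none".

Distances from (121.0, 151.9):
A: √((-762.0)² + (21.3)²) = √(580644.000 + 453.690) = 762.3 mm
B: √((-1.0)² + (249.4)²) = √(1.000 + 62200.360) = 249.4 mm
C: √((-423.3)² + (-395.3)²) = √(179182.890 + 156262.090) = 579.2 mm
D: √((-624.9)² + (356.7)²) = √(390500.010 + 127234.890) = 719.5 mm
E: √((-275.0)² + (335.2)²) = √(75625.000 + 112359.040) = 433.6 mm
F: √((-235.4)² + (-526.5)²) = √(55413.160 + 277202.250) = 576.7 mm
G: √((-190.5)² + (212.4)²) = √(36290.250 + 45113.760) = 285.3 mm
H: √((397.8)² + (-265.7)²) = √(158244.840 + 70596.490) = 478.4 mm
I: √((557.0)² + (199.4)²) = √(310249.000 + 39760.360) = 591.6 mm
J: √((504.5)² + (106.1)²) = √(254520.250 + 11257.210) = 515.5 mm
K: √((-103.2)² + (122.1)²) = √(10650.240 + 14908.410) = 159.9 mm
Threshold 455 mm: K (159.9 mm), B (249.4 mm), G (285.3 mm), E (433.6 mm) are within range.

K, B, G, E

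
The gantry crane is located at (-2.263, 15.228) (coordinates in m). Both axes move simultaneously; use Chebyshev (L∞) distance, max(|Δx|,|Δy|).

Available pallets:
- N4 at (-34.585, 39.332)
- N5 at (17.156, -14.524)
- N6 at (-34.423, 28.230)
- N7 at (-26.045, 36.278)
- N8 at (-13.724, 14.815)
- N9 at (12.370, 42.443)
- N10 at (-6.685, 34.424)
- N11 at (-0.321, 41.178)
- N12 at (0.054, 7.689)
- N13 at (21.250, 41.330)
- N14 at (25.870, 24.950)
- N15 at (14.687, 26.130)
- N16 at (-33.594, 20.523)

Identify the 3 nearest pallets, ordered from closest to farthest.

Distances from (-2.263, 15.228):
N4: 32.322 m
N5: 29.752 m
N6: 32.160 m
N7: 23.782 m
N8: 11.461 m
N9: 27.215 m
N10: 19.196 m
N11: 25.950 m
N12: 7.539 m
N13: 26.102 m
N14: 28.133 m
N15: 16.950 m
N16: 31.331 m
Sorted: N12 (7.539 m) < N8 (11.461 m) < N15 (16.950 m) < N10 (19.196 m) < N7 (23.782 m) < …

N12, N8, N15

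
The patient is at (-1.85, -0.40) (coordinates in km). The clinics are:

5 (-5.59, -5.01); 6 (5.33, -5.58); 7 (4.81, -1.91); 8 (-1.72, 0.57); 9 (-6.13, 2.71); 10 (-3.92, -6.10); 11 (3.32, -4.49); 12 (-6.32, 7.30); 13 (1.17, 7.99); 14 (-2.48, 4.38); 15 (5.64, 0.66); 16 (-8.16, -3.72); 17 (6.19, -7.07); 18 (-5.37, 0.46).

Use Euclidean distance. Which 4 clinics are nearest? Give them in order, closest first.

Distances from (-1.85, -0.40):
5: √((-3.74)² + (-4.61)²) = √(13.9876 + 21.2521) = 5.94 km
6: √((7.18)² + (-5.18)²) = √(51.5524 + 26.8324) = 8.85 km
7: √((6.66)² + (-1.51)²) = √(44.3556 + 2.2801) = 6.83 km
8: √((0.13)² + (0.97)²) = √(0.0169 + 0.9409) = 0.98 km
9: √((-4.28)² + (3.11)²) = √(18.3184 + 9.6721) = 5.29 km
10: √((-2.07)² + (-5.70)²) = √(4.2849 + 32.4900) = 6.06 km
11: √((5.17)² + (-4.09)²) = √(26.7289 + 16.7281) = 6.59 km
12: √((-4.47)² + (7.70)²) = √(19.9809 + 59.2900) = 8.90 km
13: √((3.02)² + (8.39)²) = √(9.1204 + 70.3921) = 8.92 km
14: √((-0.63)² + (4.78)²) = √(0.3969 + 22.8484) = 4.82 km
15: √((7.49)² + (1.06)²) = √(56.1001 + 1.1236) = 7.56 km
16: √((-6.31)² + (-3.32)²) = √(39.8161 + 11.0224) = 7.13 km
17: √((8.04)² + (-6.67)²) = √(64.6416 + 44.4889) = 10.45 km
18: √((-3.52)² + (0.86)²) = √(12.3904 + 0.7396) = 3.62 km
Sorted: 8 (0.98 km) < 18 (3.62 km) < 14 (4.82 km) < 9 (5.29 km) < 5 (5.94 km) < 10 (6.06 km) < …

8, 18, 14, 9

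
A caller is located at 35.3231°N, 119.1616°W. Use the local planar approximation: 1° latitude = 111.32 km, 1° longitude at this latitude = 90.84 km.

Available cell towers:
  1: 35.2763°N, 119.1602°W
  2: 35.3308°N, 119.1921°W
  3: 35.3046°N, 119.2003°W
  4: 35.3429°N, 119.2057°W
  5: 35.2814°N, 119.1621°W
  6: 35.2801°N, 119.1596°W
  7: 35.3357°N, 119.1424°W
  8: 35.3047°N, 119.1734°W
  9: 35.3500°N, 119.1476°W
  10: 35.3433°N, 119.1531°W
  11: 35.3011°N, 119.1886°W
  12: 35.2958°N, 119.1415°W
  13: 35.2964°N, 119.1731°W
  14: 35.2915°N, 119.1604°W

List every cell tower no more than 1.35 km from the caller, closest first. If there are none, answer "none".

Distances from 35.3231°N, 119.1616°W:
1: √((-0.0468·111.32)² + (0.0014·90.84)²) = √(27.141766 + 0.016174) = 5.2113 km
2: √((0.0077·111.32)² + (-0.0305·90.84)²) = √(0.734730 + 7.676335) = 2.9002 km
3: √((-0.0185·111.32)² + (-0.0387·90.84)²) = √(4.241211 + 12.358796) = 4.0743 km
4: √((0.0198·111.32)² + (-0.0441·90.84)²) = √(4.858216 + 16.048389) = 4.5724 km
5: √((-0.0417·111.32)² + (-0.0005·90.84)²) = √(21.548572 + 0.002063) = 4.6423 km
6: √((-0.0430·111.32)² + (0.0020·90.84)²) = √(22.913071 + 0.033008) = 4.7902 km
7: √((0.0126·111.32)² + (0.0192·90.84)²) = √(1.967377 + 3.041982) = 2.2382 km
8: √((-0.0184·111.32)² + (-0.0118·90.84)²) = √(4.195484 + 1.148995) = 2.3118 km
9: √((0.0269·111.32)² + (0.0140·90.84)²) = √(8.967078 + 1.617373) = 3.2534 km
10: √((0.0202·111.32)² + (0.0085·90.84)²) = √(5.056490 + 0.596200) = 2.3775 km
11: √((-0.0220·111.32)² + (-0.0270·90.84)²) = √(5.997797 + 6.015639) = 3.4660 km
12: √((-0.0273·111.32)² + (0.0201·90.84)²) = √(9.235740 + 3.333852) = 3.5454 km
13: √((-0.0267·111.32)² + (-0.0115·90.84)²) = √(8.834234 + 1.091315) = 3.1505 km
14: √((-0.0316·111.32)² + (0.0012·90.84)²) = √(12.374298 + 0.011883) = 3.5194 km
Threshold 1.35 km: none within range.

none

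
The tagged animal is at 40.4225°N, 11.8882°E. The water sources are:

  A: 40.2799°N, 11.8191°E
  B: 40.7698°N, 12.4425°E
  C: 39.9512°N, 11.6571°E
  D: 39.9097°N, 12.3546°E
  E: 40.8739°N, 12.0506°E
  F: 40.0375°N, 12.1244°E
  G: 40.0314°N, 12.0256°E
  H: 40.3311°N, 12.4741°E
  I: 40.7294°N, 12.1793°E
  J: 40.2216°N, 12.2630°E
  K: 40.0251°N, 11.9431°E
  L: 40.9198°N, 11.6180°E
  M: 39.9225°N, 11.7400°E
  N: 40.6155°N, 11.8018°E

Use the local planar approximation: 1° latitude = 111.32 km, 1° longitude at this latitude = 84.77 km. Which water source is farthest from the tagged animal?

D

Distances from 40.4225°N, 11.8882°E:
A: √((-0.1426·111.32)² + (-0.0691·84.77)²) = √(251.991242 + 34.311560) = 16.9205 km
B: √((0.3473·111.32)² + (0.5543·84.77)²) = √(1494.706634 + 2207.873178) = 60.8488 km
C: √((-0.4713·111.32)² + (-0.2311·84.77)²) = √(2752.588397 + 383.781696) = 56.0033 km
D: √((-0.5128·111.32)² + (0.4664·84.77)²) = √(3258.685351 + 1563.152861) = 69.4395 km
E: √((0.4514·111.32)² + (0.1624·84.77)²) = √(2525.047224 + 189.520597) = 52.1015 km
F: √((-0.3850·111.32)² + (0.2362·84.77)²) = √(1836.825307 + 400.907474) = 47.3047 km
G: √((-0.3911·111.32)² + (0.1374·84.77)²) = √(1895.492312 + 135.661880) = 45.0683 km
H: √((-0.0914·111.32)² + (0.5859·84.77)²) = √(103.523462 + 2466.785360) = 50.6982 km
I: √((0.3069·111.32)² + (0.2911·84.77)²) = √(1167.186275 + 608.931972) = 42.1440 km
J: √((-0.2009·111.32)² + (0.3748·84.77)²) = √(500.156905 + 1009.447021) = 38.8536 km
K: √((-0.3974·111.32)² + (0.0549·84.77)²) = √(1957.050899 + 21.658534) = 44.4827 km
L: √((0.4973·111.32)² + (-0.2702·84.77)²) = √(3064.667154 + 524.632337) = 59.9108 km
M: √((-0.5000·111.32)² + (-0.1482·84.77)²) = √(3098.035600 + 157.826808) = 57.0602 km
N: √((0.1930·111.32)² + (-0.0864·84.77)²) = √(461.594912 + 53.642851) = 22.6988 km
Maximum: D at 69.4395 km.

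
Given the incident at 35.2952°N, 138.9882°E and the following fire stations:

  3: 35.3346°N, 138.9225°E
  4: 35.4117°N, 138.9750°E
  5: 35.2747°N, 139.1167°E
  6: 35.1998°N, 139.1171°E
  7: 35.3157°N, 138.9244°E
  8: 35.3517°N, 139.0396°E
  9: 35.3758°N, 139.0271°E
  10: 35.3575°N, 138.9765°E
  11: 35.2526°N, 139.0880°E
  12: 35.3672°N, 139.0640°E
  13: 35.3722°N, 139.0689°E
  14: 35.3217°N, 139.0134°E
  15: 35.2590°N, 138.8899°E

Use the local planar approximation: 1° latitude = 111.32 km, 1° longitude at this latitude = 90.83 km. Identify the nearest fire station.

Distances from 35.2952°N, 138.9882°E:
3: 7.4060 km
4: 13.0241 km
5: 11.8927 km
6: 15.8070 km
7: 6.2281 km
8: 7.8330 km
9: 9.6430 km
10: 7.0162 km
11: 10.2303 km
12: 10.5661 km
13: 11.2784 km
14: 3.7338 km
15: 9.7959 km
Minimum: 14 at 3.7338 km.

14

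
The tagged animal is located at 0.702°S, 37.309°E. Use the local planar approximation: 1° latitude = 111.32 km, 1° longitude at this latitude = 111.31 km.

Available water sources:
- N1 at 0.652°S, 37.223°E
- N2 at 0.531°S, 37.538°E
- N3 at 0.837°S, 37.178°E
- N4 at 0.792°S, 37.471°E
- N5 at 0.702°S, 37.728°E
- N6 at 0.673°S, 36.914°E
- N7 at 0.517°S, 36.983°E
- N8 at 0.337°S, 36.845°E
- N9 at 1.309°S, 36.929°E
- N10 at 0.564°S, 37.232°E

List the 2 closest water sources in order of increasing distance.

Distances from 0.702°S, 37.309°E:
N1: √((0.050·111.32)² + (-0.086·111.31)²) = √(30.98036 + 91.63582) = 11.073 km
N2: √((0.171·111.32)² + (0.229·111.31)²) = √(362.35864 + 649.73959) = 31.813 km
N3: √((-0.135·111.32)² + (-0.131·111.31)²) = √(225.84680 + 212.62335) = 20.940 km
N4: √((-0.090·111.32)² + (0.162·111.31)²) = √(100.37635 + 325.16096) = 20.629 km
N5: √((0.000·111.32)² + (0.419·111.31)²) = √(0.00000 + 2175.18606) = 46.639 km
N6: √((0.029·111.32)² + (-0.395·111.31)²) = √(10.42179 + 1933.13666) = 44.086 km
N7: √((0.185·111.32)² + (-0.326·111.31)²) = √(424.12107 + 1316.75072) = 41.724 km
N8: √((0.365·111.32)² + (-0.464·111.31)²) = √(1650.94317 + 2667.49938) = 65.715 km
N9: √((-0.607·111.32)² + (-0.380·111.31)²) = √(4565.87248 + 1789.10388) = 79.718 km
N10: √((0.138·111.32)² + (-0.077·111.31)²) = √(235.99596 + 73.45981) = 17.591 km
Sorted: N1 (11.073 km) < N10 (17.591 km) < N4 (20.629 km) < N3 (20.940 km) < …

N1, N10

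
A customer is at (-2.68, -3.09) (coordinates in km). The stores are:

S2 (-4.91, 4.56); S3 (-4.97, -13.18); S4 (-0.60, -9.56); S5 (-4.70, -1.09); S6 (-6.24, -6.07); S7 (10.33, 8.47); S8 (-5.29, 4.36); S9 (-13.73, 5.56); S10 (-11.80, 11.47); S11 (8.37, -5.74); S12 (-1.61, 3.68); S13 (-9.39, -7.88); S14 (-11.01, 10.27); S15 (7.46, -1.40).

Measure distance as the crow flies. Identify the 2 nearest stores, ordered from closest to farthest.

Distances from (-2.68, -3.09):
S2: 7.97 km
S3: 10.35 km
S4: 6.80 km
S5: 2.84 km
S6: 4.64 km
S7: 17.40 km
S8: 7.89 km
S9: 14.03 km
S10: 17.18 km
S11: 11.36 km
S12: 6.85 km
S13: 8.24 km
S14: 15.74 km
S15: 10.28 km
Sorted: S5 (2.84 km) < S6 (4.64 km) < S4 (6.80 km) < S12 (6.85 km) < …

S5, S6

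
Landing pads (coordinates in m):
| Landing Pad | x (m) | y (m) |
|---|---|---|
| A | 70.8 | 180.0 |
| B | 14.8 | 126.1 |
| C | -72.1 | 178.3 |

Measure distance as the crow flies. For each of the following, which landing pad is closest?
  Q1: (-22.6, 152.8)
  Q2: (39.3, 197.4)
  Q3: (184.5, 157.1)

Q1→B; Q2→A; Q3→A

Q1 at (-22.6, 152.8):
  A: 97.3 m
  B: 46.0 m
  C: 55.7 m
  → nearest: B (46.0 m)
Q2 at (39.3, 197.4):
  A: 36.0 m
  B: 75.4 m
  C: 113.0 m
  → nearest: A (36.0 m)
Q3 at (184.5, 157.1):
  A: 116.0 m
  B: 172.5 m
  C: 257.5 m
  → nearest: A (116.0 m)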